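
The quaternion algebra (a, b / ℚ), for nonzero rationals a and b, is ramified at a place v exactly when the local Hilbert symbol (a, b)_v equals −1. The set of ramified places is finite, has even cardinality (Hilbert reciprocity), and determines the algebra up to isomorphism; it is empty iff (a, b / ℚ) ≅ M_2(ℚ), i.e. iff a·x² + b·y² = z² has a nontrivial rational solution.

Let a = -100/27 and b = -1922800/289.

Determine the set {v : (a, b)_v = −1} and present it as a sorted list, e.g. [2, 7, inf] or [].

(a, b) ≡ (-3, -4807) mod (ℚ^×)²; places V = {2, 3, 5, 11, 17, 19, 23, ∞}.
(a,b)_17: α=0, u≡7; β=-2, v≡2 (mod 17); (7|17)=-1, (2|17)=+1; sign (−1)^0·-1^-2·+1^0 = +1.
(a,b)_19: α=0, u≡16; β=1, v≡8 (mod 19); (16|19)=+1, (8|19)=-1; sign (−1)^0·+1^1·-1^0 = +1.
(a,b)_23: α=0, u≡21; β=1, v≡11 (mod 23); (21|23)=-1, (11|23)=-1; sign (−1)^0·-1^1·-1^0 = -1.
(a,b)_∞: sgn(-3)=−, sgn(-4807)=−, so -1.
(a,b)_5: α=2, u≡3; β=2, v≡2 (mod 5); (3|5)=-1, (2|5)=-1; sign (−1)^0·-1^2·-1^2 = +1.
(a,b)_3: α=-3, u≡2; β=0, v≡2 (mod 3); (2|3)=-1, (2|3)=-1; sign (−1)^0·-1^0·-1^-3 = -1.
(a,b)_11: α=0, u≡2; β=1, v≡4 (mod 11); (2|11)=-1, (4|11)=+1; sign (−1)^0·-1^1·+1^0 = -1.
(a,b)_2: α=2, β=4; u≡5, v≡1 (mod 8); ε(u)ε(v)=0·0, αω(v)=2·0, βω(u)=4·1; sum ≡ 0  ⇒  +1.
(-3, -4807 / ℚ) ramifies at {3, 11, 23, ∞}: a division algebra.

[3, 11, 23, inf]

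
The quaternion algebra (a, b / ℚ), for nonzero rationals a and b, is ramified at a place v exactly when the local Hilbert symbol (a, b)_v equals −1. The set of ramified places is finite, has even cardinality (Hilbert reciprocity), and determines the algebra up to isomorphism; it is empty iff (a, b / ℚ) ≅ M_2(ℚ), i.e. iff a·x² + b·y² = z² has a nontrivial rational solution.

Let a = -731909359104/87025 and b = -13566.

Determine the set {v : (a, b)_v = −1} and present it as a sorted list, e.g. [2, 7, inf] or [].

[2, 11, 19, inf]

Mod squares: a ≡ -201894, b ≡ -13566. Check v ∈ {∞, 2, 3, 5, 7, 11, 17, 19, 23, 59}.
v=23: a=23^1·(≡1), b=23^0·(≡4) mod 23; (1|23)=+1, (4|23)=+1; (−1)^{1·0·11}·(+1)^0·(+1)^1 = +1.
v=∞: -201894 < 0 and -13566 < 0  ⇒  (a,b)_∞ = -1.
v=19: a=19^1·(≡3), b=19^1·(≡8) mod 19; (3|19)=-1, (8|19)=-1; (−1)^{1·1·9}·(-1)^1·(-1)^1 = -1.
v=2: v_2(a)=9, v_2(b)=1; units ≡ 5, 1 (mod 8); ε·ε+αω+βω = 0·0+9·0+1·1 ≡ 1  ⇒  (a,b)_2 = -1.
v=5: a=5^-2·(≡1), b=5^0·(≡4) mod 5; (1|5)=+1, (4|5)=+1; (−1)^{-2·0·2}·(+1)^0·(+1)^-2 = +1.
v=59: a=59^-2·(≡15), b=59^0·(≡4) mod 59; (15|59)=+1, (4|59)=+1; (−1)^{-2·0·29}·(+1)^0·(+1)^-2 = +1.
v=7: a=7^3·(≡5), b=7^1·(≡1) mod 7; (5|7)=-1, (1|7)=+1; (−1)^{3·1·3}·(-1)^1·(+1)^3 = +1.
v=11: a=11^1·(≡4), b=11^0·(≡8) mod 11; (4|11)=+1, (8|11)=-1; (−1)^{1·0·5}·(+1)^0·(-1)^1 = -1.
v=3: a=3^1·(≡1), b=3^1·(≡2) mod 3; (1|3)=+1, (2|3)=-1; (−1)^{1·1·1}·(+1)^1·(-1)^1 = +1.
v=17: a=17^2·(≡2), b=17^1·(≡1) mod 17; (2|17)=+1, (1|17)=+1; (−1)^{2·1·8}·(+1)^1·(+1)^2 = +1.
Ram(-201894, -13566) = {2, 11, 19, ∞}; no ℚ_2-point on the conic.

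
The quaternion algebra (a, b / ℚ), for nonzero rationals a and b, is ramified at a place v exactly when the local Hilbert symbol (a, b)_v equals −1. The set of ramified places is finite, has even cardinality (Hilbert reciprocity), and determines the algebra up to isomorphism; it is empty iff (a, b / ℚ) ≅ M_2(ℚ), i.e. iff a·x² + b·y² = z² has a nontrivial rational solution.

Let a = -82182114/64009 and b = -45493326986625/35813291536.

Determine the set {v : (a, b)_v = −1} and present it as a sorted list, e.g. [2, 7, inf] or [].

Mod squares: a ≡ -20706, b ≡ -665. Check v ∈ {∞, 2, 3, 5, 7, 11, 17, 19, 23, 29, 47, 53}.
v=7: a=7^3·(≡5), b=7^3·(≡3) mod 7; (5|7)=-1, (3|7)=-1; (−1)^{3·3·3}·(-1)^3·(-1)^3 = -1.
v=29: a=29^1·(≡12), b=29^0·(≡27) mod 29; (12|29)=-1, (27|29)=-1; (−1)^{1·0·14}·(-1)^0·(-1)^1 = -1.
v=3: a=3^5·(≡1), b=3^2·(≡1) mod 3; (1|3)=+1, (1|3)=+1; (−1)^{5·2·1}·(+1)^2·(+1)^5 = +1.
v=47: a=47^0·(≡34), b=47^2·(≡31) mod 47; (34|47)=+1, (31|47)=-1; (−1)^{0·2·23}·(+1)^2·(-1)^0 = +1.
v=5: a=5^0·(≡4), b=5^3·(≡2) mod 5; (4|5)=+1, (2|5)=-1; (−1)^{0·3·2}·(+1)^3·(-1)^0 = +1.
v=∞: -20706 < 0 and -665 < 0  ⇒  (a,b)_∞ = -1.
v=19: a=19^0·(≡4), b=19^1·(≡18) mod 19; (4|19)=+1, (18|19)=-1; (−1)^{0·1·9}·(+1)^1·(-1)^0 = +1.
v=23: a=23^-2·(≡10), b=23^-2·(≡9) mod 23; (10|23)=-1, (9|23)=+1; (−1)^{-2·-2·11}·(-1)^-2·(+1)^-2 = +1.
v=11: a=11^-2·(≡8), b=11^-4·(≡8) mod 11; (8|11)=-1, (8|11)=-1; (−1)^{-2·-4·5}·(-1)^-4·(-1)^-2 = +1.
v=17: a=17^1·(≡12), b=17^-2·(≡8) mod 17; (12|17)=-1, (8|17)=+1; (−1)^{1·-2·8}·(-1)^-2·(+1)^1 = +1.
v=53: a=53^0·(≡28), b=53^2·(≡9) mod 53; (28|53)=+1, (9|53)=+1; (−1)^{0·2·26}·(+1)^2·(+1)^0 = +1.
v=2: v_2(a)=1, v_2(b)=-4; units ≡ 7, 7 (mod 8); ε·ε+αω+βω = 1·1+1·0+-4·0 ≡ 1  ⇒  (a,b)_2 = -1.
Ram(-20706, -665) = {2, 7, 29, ∞}; no ℚ_2-point on the conic.

[2, 7, 29, inf]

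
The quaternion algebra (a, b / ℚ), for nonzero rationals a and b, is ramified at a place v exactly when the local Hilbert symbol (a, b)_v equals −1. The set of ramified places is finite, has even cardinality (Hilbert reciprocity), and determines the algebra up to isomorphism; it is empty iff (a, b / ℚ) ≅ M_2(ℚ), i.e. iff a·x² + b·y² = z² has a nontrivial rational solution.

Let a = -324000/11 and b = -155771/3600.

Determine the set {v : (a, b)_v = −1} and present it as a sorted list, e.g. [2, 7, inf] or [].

[2, inf]

Mod squares: a ≡ -110, b ≡ -11. Check v ∈ {∞, 2, 3, 5, 7, 11, 17}.
v=3: a=3^4·(≡1), b=3^-2·(≡1) mod 3; (1|3)=+1, (1|3)=+1; (−1)^{4·-2·1}·(+1)^-2·(+1)^4 = +1.
v=7: a=7^0·(≡4), b=7^2·(≡3) mod 7; (4|7)=+1, (3|7)=-1; (−1)^{0·2·3}·(+1)^2·(-1)^0 = +1.
v=∞: -110 < 0 and -11 < 0  ⇒  (a,b)_∞ = -1.
v=17: a=17^0·(≡8), b=17^2·(≡3) mod 17; (8|17)=+1, (3|17)=-1; (−1)^{0·2·8}·(+1)^2·(-1)^0 = +1.
v=2: v_2(a)=5, v_2(b)=-4; units ≡ 1, 5 (mod 8); ε·ε+αω+βω = 0·0+5·1+-4·0 ≡ 1  ⇒  (a,b)_2 = -1.
v=11: a=11^-1·(≡5), b=11^1·(≡6) mod 11; (5|11)=+1, (6|11)=-1; (−1)^{-1·1·5}·(+1)^1·(-1)^-1 = +1.
v=5: a=5^3·(≡3), b=5^-2·(≡1) mod 5; (3|5)=-1, (1|5)=+1; (−1)^{3·-2·2}·(-1)^-2·(+1)^3 = +1.
|Ram(-110, -11)| = 2, even; anisotropic at {2, ∞}.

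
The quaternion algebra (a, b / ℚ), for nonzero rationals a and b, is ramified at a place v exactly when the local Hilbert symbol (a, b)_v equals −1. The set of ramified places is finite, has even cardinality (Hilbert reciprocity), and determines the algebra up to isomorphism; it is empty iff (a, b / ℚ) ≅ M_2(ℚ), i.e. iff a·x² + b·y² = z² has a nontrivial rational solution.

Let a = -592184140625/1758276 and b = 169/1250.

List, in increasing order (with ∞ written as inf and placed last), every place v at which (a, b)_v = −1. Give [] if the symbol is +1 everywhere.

(a, b) ≡ (-15785, 2) mod (ℚ^×)²; places V = {2, 3, 5, 7, 11, 13, 17, 41, ∞}.
(a,b)_5: α=7, u≡3; β=-4, v≡2 (mod 5); (3|5)=-1, (2|5)=-1; sign (−1)^0·-1^-4·-1^7 = -1.
(a,b)_3: α=-2, u≡1; β=0, v≡2 (mod 3); (1|3)=+1, (2|3)=-1; sign (−1)^0·+1^0·-1^-2 = +1.
(a,b)_13: α=-2, u≡10; β=2, v≡7 (mod 13); (10|13)=+1, (7|13)=-1; sign (−1)^0·+1^2·-1^-2 = +1.
(a,b)_17: α=-2, u≡2; β=0, v≡15 (mod 17); (2|17)=+1, (15|17)=+1; sign (−1)^0·+1^0·+1^-2 = +1.
(a,b)_7: α=5, u≡3; β=0, v≡2 (mod 7); (3|7)=-1, (2|7)=+1; sign (−1)^0·-1^0·+1^5 = +1.
(a,b)_2: α=-2, β=-1; u≡7, v≡1 (mod 8); ε(u)ε(v)=1·0, αω(v)=-2·0, βω(u)=-1·0; sum ≡ 0  ⇒  +1.
(a,b)_∞: sgn(-15785)=−, sgn(2)=+, so +1.
(a,b)_11: α=1, u≡8; β=0, v≡10 (mod 11); (8|11)=-1, (10|11)=-1; sign (−1)^0·-1^0·-1^1 = -1.
(a,b)_41: α=1, u≡36; β=0, v≡31 (mod 41); (36|41)=+1, (31|41)=+1; sign (−1)^0·+1^0·+1^1 = +1.
|Ram(-15785, 2)| = 2, even; anisotropic at {5, 11}.

[5, 11]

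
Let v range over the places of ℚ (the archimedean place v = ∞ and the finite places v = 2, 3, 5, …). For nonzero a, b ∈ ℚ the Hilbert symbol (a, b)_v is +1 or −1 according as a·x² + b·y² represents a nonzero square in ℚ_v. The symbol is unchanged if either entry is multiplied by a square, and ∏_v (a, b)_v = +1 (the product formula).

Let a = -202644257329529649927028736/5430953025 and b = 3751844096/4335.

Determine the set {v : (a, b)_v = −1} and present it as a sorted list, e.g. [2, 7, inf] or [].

(a, b) ≡ (-11, 15015) mod (ℚ^×)²; places V = {2, 3, 5, 7, 11, 13, 17, ∞}.
(a,b)_2: α=22, β=8; u≡5, v≡7 (mod 8); ε(u)ε(v)=0·1, αω(v)=22·0, βω(u)=8·1; sum ≡ 0  ⇒  +1.
(a,b)_11: α=13, u≡7; β=5, v≡9 (mod 11); (7|11)=-1, (9|11)=+1; sign (−1)^1·-1^5·+1^13 = +1.
(a,b)_∞: sgn(-11)=−, sgn(15015)=+, so +1.
(a,b)_5: α=-2, u≡4; β=-1, v≡3 (mod 5); (4|5)=+1, (3|5)=-1; sign (−1)^0·+1^-1·-1^-2 = +1.
(a,b)_17: α=-6, u≡3; β=-2, v≡4 (mod 17); (3|17)=-1, (4|17)=+1; sign (−1)^0·-1^-2·+1^-6 = +1.
(a,b)_3: α=-2, u≡1; β=-1, v≡1 (mod 3); (1|3)=+1, (1|3)=+1; sign (−1)^0·+1^-1·+1^-2 = +1.
(a,b)_7: α=2, u≡6; β=1, v≡3 (mod 7); (6|7)=-1, (3|7)=-1; sign (−1)^0·-1^1·-1^2 = -1.
(a,b)_13: α=4, u≡11; β=1, v≡2 (mod 13); (11|13)=-1, (2|13)=-1; sign (−1)^0·-1^1·-1^4 = -1.
|Ram(-11, 15015)| = 2, even; anisotropic at {7, 13}.

[7, 13]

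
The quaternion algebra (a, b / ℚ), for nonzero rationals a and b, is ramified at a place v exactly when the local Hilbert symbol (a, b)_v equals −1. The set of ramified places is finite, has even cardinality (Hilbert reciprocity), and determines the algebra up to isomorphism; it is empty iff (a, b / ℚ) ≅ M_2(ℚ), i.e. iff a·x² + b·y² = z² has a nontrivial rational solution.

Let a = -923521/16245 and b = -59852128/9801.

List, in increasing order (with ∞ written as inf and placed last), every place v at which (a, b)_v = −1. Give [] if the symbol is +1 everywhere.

Mod squares: a ≡ -5, b ≡ -1558. Check v ∈ {∞, 2, 3, 5, 7, 11, 19, 31, 41}.
v=∞: -5 < 0 and -1558 < 0  ⇒  (a,b)_∞ = -1.
v=2: v_2(a)=0, v_2(b)=5; units ≡ 3, 5 (mod 8); ε·ε+αω+βω = 1·0+0·1+5·1 ≡ 1  ⇒  (a,b)_2 = -1.
v=11: a=11^0·(≡8), b=11^-2·(≡4) mod 11; (8|11)=-1, (4|11)=+1; (−1)^{0·-2·5}·(-1)^-2·(+1)^0 = +1.
v=5: a=5^-1·(≡1), b=5^0·(≡2) mod 5; (1|5)=+1, (2|5)=-1; (−1)^{-1·0·2}·(+1)^0·(-1)^-1 = -1.
v=19: a=19^-2·(≡18), b=19^1·(≡15) mod 19; (18|19)=-1, (15|19)=-1; (−1)^{-2·1·9}·(-1)^1·(-1)^-2 = -1.
v=3: a=3^-2·(≡1), b=3^-4·(≡2) mod 3; (1|3)=+1, (2|3)=-1; (−1)^{-2·-4·1}·(+1)^-4·(-1)^-2 = +1.
v=7: a=7^0·(≡2), b=7^4·(≡6) mod 7; (2|7)=+1, (6|7)=-1; (−1)^{0·4·3}·(+1)^4·(-1)^0 = +1.
v=41: a=41^0·(≡5), b=41^1·(≡19) mod 41; (5|41)=+1, (19|41)=-1; (−1)^{0·1·20}·(+1)^1·(-1)^0 = +1.
v=31: a=31^4·(≡30), b=31^0·(≡26) mod 31; (30|31)=-1, (26|31)=-1; (−1)^{4·0·15}·(-1)^0·(-1)^4 = +1.
Ram(-5, -1558) = {2, 5, 19, ∞}; no ℚ_2-point on the conic.

[2, 5, 19, inf]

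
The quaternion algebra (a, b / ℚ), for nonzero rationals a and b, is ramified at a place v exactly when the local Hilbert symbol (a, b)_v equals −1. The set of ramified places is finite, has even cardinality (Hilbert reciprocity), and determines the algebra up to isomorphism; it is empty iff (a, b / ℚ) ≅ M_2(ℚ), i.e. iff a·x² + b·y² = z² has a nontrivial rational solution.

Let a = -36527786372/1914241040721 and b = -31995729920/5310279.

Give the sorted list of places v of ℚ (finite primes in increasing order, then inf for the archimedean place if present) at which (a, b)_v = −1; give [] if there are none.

(a, b) ≡ (-17, -205530) mod (ℚ^×)²; places V = {2, 3, 5, 7, 11, 13, 17, 19, 29, 31, 41, 43, ∞}.
(a,b)_29: α=-2, u≡21; β=0, v≡4 (mod 29); (21|29)=-1, (4|29)=+1; sign (−1)^0·-1^0·+1^-2 = +1.
(a,b)_41: α=0, u≡13; β=-2, v≡29 (mod 41); (13|41)=-1, (29|41)=-1; sign (−1)^0·-1^-2·-1^0 = +1.
(a,b)_19: α=-2, u≡13; β=0, v≡2 (mod 19); (13|19)=-1, (2|19)=-1; sign (−1)^0·-1^0·-1^-2 = +1.
(a,b)_17: α=1, u≡9; β=1, v≡5 (mod 17); (9|17)=+1, (5|17)=-1; sign (−1)^0·+1^1·-1^1 = -1.
(a,b)_31: α=-2, u≡14; β=1, v≡19 (mod 31); (14|31)=+1, (19|31)=+1; sign (−1)^0·+1^1·+1^-2 = +1.
(a,b)_13: α=0, u≡3; β=-1, v≡8 (mod 13); (3|13)=+1, (8|13)=-1; sign (−1)^0·+1^-1·-1^0 = +1.
(a,b)_3: α=-8, u≡1; β=-5, v≡1 (mod 3); (1|3)=+1, (1|3)=+1; sign (−1)^0·+1^-5·+1^-8 = +1.
(a,b)_7: α=4, u≡2; β=2, v≡2 (mod 7); (2|7)=+1, (2|7)=+1; sign (−1)^0·+1^2·+1^4 = +1.
(a,b)_2: α=2, β=11; u≡7, v≡3 (mod 8); ε(u)ε(v)=1·1, αω(v)=2·1, βω(u)=11·0; sum ≡ 1  ⇒  -1.
(a,b)_11: α=2, u≡3; β=2, v≡4 (mod 11); (3|11)=+1, (4|11)=+1; sign (−1)^0·+1^2·+1^2 = +1.
(a,b)_∞: sgn(-17)=−, sgn(-205530)=−, so -1.
(a,b)_43: α=2, u≡39; β=0, v≡31 (mod 43); (39|43)=-1, (31|43)=+1; sign (−1)^0·-1^0·+1^2 = +1.
(a,b)_5: α=0, u≡3; β=1, v≡4 (mod 5); (3|5)=-1, (4|5)=+1; sign (−1)^0·-1^1·+1^0 = -1.
|Ram(-17, -205530)| = 4, even; anisotropic at {2, 5, 17, ∞}.

[2, 5, 17, inf]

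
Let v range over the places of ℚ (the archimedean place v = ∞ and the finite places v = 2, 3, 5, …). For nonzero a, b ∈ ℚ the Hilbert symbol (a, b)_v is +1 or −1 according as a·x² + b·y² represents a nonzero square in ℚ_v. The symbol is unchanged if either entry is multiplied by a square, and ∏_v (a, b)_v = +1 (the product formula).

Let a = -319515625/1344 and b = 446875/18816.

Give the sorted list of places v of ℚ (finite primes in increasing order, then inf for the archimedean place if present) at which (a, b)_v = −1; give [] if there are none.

Mod squares: a ≡ -21, b ≡ 4290. Check v ∈ {∞, 2, 3, 5, 7, 11, 13}.
v=∞: -21 < 0 and 4290 > 0  ⇒  (a,b)_∞ = +1.
v=2: v_2(a)=-6, v_2(b)=-7; units ≡ 3, 1 (mod 8); ε·ε+αω+βω = 1·0+-6·0+-7·1 ≡ 1  ⇒  (a,b)_2 = -1.
v=5: a=5^6·(≡4), b=5^5·(≡3) mod 5; (4|5)=+1, (3|5)=-1; (−1)^{6·5·2}·(+1)^5·(-1)^6 = +1.
v=11: a=11^2·(≡1), b=11^1·(≡4) mod 11; (1|11)=+1, (4|11)=+1; (−1)^{2·1·5}·(+1)^1·(+1)^2 = +1.
v=3: a=3^-1·(≡2), b=3^-1·(≡2) mod 3; (2|3)=-1, (2|3)=-1; (−1)^{-1·-1·1}·(-1)^-1·(-1)^-1 = -1.
v=13: a=13^2·(≡6), b=13^1·(≡11) mod 13; (6|13)=-1, (11|13)=-1; (−1)^{2·1·6}·(-1)^1·(-1)^2 = -1.
v=7: a=7^-1·(≡4), b=7^-2·(≡5) mod 7; (4|7)=+1, (5|7)=-1; (−1)^{-1·-2·3}·(+1)^-2·(-1)^-1 = -1.
(-21, 4290 / ℚ) ramifies at {2, 3, 7, 13}: a division algebra.

[2, 3, 7, 13]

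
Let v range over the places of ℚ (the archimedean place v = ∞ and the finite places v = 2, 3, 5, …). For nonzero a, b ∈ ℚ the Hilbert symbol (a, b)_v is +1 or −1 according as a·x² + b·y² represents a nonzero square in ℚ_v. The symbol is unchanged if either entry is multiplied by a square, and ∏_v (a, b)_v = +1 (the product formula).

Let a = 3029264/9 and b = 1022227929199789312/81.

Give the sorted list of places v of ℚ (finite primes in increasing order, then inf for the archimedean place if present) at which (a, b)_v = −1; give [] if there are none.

[7, 11, 19, 43]

(a, b) ≡ (189329, 111397) mod (ℚ^×)²; places V = {2, 3, 7, 11, 13, 17, 19, 37, 41, 43, ∞}.
(a,b)_41: α=0, u≡25; β=1, v≡28 (mod 41); (25|41)=+1, (28|41)=-1; sign (−1)^0·+1^1·-1^0 = +1.
(a,b)_17: α=1, u≡13; β=2, v≡4 (mod 17); (13|17)=+1, (4|17)=+1; sign (−1)^0·+1^2·+1^1 = +1.
(a,b)_3: α=-2, u≡2; β=-4, v≡1 (mod 3); (2|3)=-1, (1|3)=+1; sign (−1)^0·-1^-4·+1^-2 = +1.
(a,b)_43: α=1, u≡35; β=2, v≡8 (mod 43); (35|43)=+1, (8|43)=-1; sign (−1)^0·+1^2·-1^1 = -1.
(a,b)_7: α=1, u≡6; β=2, v≡6 (mod 7); (6|7)=-1, (6|7)=-1; sign (−1)^0·-1^2·-1^1 = -1.
(a,b)_11: α=0, u≡2; β=1, v≡6 (mod 11); (2|11)=-1, (6|11)=-1; sign (−1)^0·-1^1·-1^0 = -1.
(a,b)_13: α=0, u≡12; β=1, v≡2 (mod 13); (12|13)=+1, (2|13)=-1; sign (−1)^0·+1^1·-1^0 = +1.
(a,b)_∞: sgn(189329)=+, sgn(111397)=+, so +1.
(a,b)_2: α=4, β=8; u≡1, v≡5 (mod 8); ε(u)ε(v)=0·0, αω(v)=4·1, βω(u)=8·0; sum ≡ 0  ⇒  +1.
(a,b)_19: α=0, u≡2; β=1, v≡6 (mod 19); (2|19)=-1, (6|19)=+1; sign (−1)^0·-1^1·+1^0 = -1.
(a,b)_37: α=1, u≡36; β=2, v≡27 (mod 37); (36|37)=+1, (27|37)=+1; sign (−1)^0·+1^2·+1^1 = +1.
|Ram(189329, 111397)| = 4, even; anisotropic at {7, 11, 19, 43}.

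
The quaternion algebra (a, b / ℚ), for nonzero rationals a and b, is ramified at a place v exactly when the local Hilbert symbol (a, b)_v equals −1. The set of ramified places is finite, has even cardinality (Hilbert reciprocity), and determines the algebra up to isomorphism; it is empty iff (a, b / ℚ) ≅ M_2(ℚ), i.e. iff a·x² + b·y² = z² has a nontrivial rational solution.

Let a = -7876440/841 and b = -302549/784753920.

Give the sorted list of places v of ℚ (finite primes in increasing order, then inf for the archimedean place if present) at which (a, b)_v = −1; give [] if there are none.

(a, b) ≡ (-24310, -1105) mod (ℚ^×)²; places V = {2, 3, 5, 11, 13, 17, 29, 37, ∞}.
(a,b)_3: α=4, u≡2; β=-6, v≡2 (mod 3); (2|3)=-1, (2|3)=-1; sign (−1)^0·-1^-6·-1^4 = +1.
(a,b)_37: α=0, u≡25; β=2, v≡5 (mod 37); (25|37)=+1, (5|37)=-1; sign (−1)^0·+1^2·-1^0 = +1.
(a,b)_17: α=1, u≡4; β=1, v≡14 (mod 17); (4|17)=+1, (14|17)=-1; sign (−1)^0·+1^1·-1^1 = -1.
(a,b)_29: α=-2, u≡18; β=-2, v≡15 (mod 29); (18|29)=-1, (15|29)=-1; sign (−1)^0·-1^-2·-1^-2 = +1.
(a,b)_∞: sgn(-24310)=−, sgn(-1105)=−, so -1.
(a,b)_2: α=3, β=-8; u≡5, v≡7 (mod 8); ε(u)ε(v)=0·1, αω(v)=3·0, βω(u)=-8·1; sum ≡ 0  ⇒  +1.
(a,b)_11: α=1, u≡1; β=0, v≡10 (mod 11); (1|11)=+1, (10|11)=-1; sign (−1)^0·+1^0·-1^1 = -1.
(a,b)_13: α=1, u≡7; β=1, v≡5 (mod 13); (7|13)=-1, (5|13)=-1; sign (−1)^0·-1^1·-1^1 = +1.
(a,b)_5: α=1, u≡2; β=-1, v≡4 (mod 5); (2|5)=-1, (4|5)=+1; sign (−1)^0·-1^-1·+1^1 = -1.
|Ram(-24310, -1105)| = 4, even; anisotropic at {5, 11, 17, ∞}.

[5, 11, 17, inf]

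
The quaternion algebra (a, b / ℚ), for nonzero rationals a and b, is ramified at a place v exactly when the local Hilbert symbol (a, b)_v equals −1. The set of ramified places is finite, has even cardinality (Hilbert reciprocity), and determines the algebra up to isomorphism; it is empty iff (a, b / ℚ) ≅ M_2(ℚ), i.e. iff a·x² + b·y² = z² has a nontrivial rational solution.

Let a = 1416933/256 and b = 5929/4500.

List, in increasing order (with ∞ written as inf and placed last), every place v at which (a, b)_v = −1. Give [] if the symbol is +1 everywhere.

[3, 5, 7, 17]

Mod squares: a ≡ 357, b ≡ 5. Check v ∈ {∞, 2, 3, 5, 7, 11, 17}.
v=∞: 357 > 0 and 5 > 0  ⇒  (a,b)_∞ = +1.
v=2: v_2(a)=-8, v_2(b)=-2; units ≡ 5, 5 (mod 8); ε·ε+αω+βω = 0·0+-8·1+-2·1 ≡ 0  ⇒  (a,b)_2 = +1.
v=3: a=3^5·(≡2), b=3^-2·(≡2) mod 3; (2|3)=-1, (2|3)=-1; (−1)^{5·-2·1}·(-1)^-2·(-1)^5 = -1.
v=7: a=7^3·(≡2), b=7^2·(≡5) mod 7; (2|7)=+1, (5|7)=-1; (−1)^{3·2·3}·(+1)^2·(-1)^3 = -1.
v=17: a=17^1·(≡15), b=17^0·(≡11) mod 17; (15|17)=+1, (11|17)=-1; (−1)^{1·0·8}·(+1)^0·(-1)^1 = -1.
v=11: a=11^0·(≡4), b=11^2·(≡5) mod 11; (4|11)=+1, (5|11)=+1; (−1)^{0·2·5}·(+1)^2·(+1)^0 = +1.
v=5: a=5^0·(≡3), b=5^-3·(≡4) mod 5; (3|5)=-1, (4|5)=+1; (−1)^{0·-3·2}·(-1)^-3·(+1)^0 = -1.
Ram(357, 5) = {3, 5, 7, 17}; no ℚ_3-point on the conic.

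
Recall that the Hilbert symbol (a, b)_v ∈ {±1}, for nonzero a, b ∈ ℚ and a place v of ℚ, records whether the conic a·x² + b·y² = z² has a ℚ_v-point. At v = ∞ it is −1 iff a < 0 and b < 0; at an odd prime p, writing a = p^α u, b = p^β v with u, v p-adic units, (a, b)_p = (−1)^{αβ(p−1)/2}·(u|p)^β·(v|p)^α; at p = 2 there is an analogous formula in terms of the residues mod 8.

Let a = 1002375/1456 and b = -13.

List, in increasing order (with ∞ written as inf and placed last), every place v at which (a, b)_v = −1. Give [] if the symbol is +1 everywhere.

(a, b) ≡ (5005, -13) mod (ℚ^×)²; places V = {2, 3, 5, 7, 11, 13, ∞}.
(a,b)_3: α=6, u≡1; β=0, v≡2 (mod 3); (1|3)=+1, (2|3)=-1; sign (−1)^0·+1^0·-1^6 = +1.
(a,b)_13: α=-1, u≡11; β=1, v≡12 (mod 13); (11|13)=-1, (12|13)=+1; sign (−1)^0·-1^1·+1^-1 = -1.
(a,b)_2: α=-4, β=0; u≡5, v≡3 (mod 8); ε(u)ε(v)=0·1, αω(v)=-4·1, βω(u)=0·1; sum ≡ 0  ⇒  +1.
(a,b)_5: α=3, u≡4; β=0, v≡2 (mod 5); (4|5)=+1, (2|5)=-1; sign (−1)^0·+1^0·-1^3 = -1.
(a,b)_11: α=1, u≡3; β=0, v≡9 (mod 11); (3|11)=+1, (9|11)=+1; sign (−1)^0·+1^0·+1^1 = +1.
(a,b)_7: α=-1, u≡2; β=0, v≡1 (mod 7); (2|7)=+1, (1|7)=+1; sign (−1)^0·+1^0·+1^-1 = +1.
(a,b)_∞: sgn(5005)=+, sgn(-13)=−, so +1.
Ram(5005, -13) = {5, 13}; no ℚ_5-point on the conic.

[5, 13]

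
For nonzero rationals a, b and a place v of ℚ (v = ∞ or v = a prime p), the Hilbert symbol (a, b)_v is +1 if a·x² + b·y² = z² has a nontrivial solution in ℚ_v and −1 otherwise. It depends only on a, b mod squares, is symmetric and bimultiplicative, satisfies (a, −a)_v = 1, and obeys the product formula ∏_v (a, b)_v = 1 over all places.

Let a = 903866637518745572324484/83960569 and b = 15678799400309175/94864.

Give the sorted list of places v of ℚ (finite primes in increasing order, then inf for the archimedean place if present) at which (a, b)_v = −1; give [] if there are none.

Mod squares: a ≡ 21489, b ≡ 23. Check v ∈ {∞, 2, 3, 5, 7, 11, 13, 17, 19, 23, 29}.
v=13: a=13^3·(≡8), b=13^2·(≡12) mod 13; (8|13)=-1, (12|13)=+1; (−1)^{3·2·6}·(-1)^2·(+1)^3 = +1.
v=∞: 21489 > 0 and 23 > 0  ⇒  (a,b)_∞ = +1.
v=17: a=17^-2·(≡1), b=17^0·(≡11) mod 17; (1|17)=+1, (11|17)=-1; (−1)^{-2·0·8}·(+1)^0·(-1)^-2 = +1.
v=23: a=23^2·(≡22), b=23^1·(≡4) mod 23; (22|23)=-1, (4|23)=+1; (−1)^{2·1·11}·(-1)^1·(+1)^2 = -1.
v=19: a=19^3·(≡10), b=19^2·(≡6) mod 19; (10|19)=-1, (6|19)=+1; (−1)^{3·2·9}·(-1)^2·(+1)^3 = +1.
v=5: a=5^0·(≡1), b=5^2·(≡3) mod 5; (1|5)=+1, (3|5)=-1; (−1)^{0·2·2}·(+1)^2·(-1)^0 = +1.
v=2: v_2(a)=2, v_2(b)=-4; units ≡ 1, 7 (mod 8); ε·ε+αω+βω = 0·1+2·0+-4·0 ≡ 0  ⇒  (a,b)_2 = +1.
v=11: a=11^-2·(≡2), b=11^-2·(≡3) mod 11; (2|11)=-1, (3|11)=+1; (−1)^{-2·-2·5}·(-1)^-2·(+1)^-2 = +1.
v=29: a=29^3·(≡5), b=29^2·(≡25) mod 29; (5|29)=+1, (25|29)=+1; (−1)^{3·2·14}·(+1)^2·(+1)^3 = +1.
v=7: a=7^-4·(≡5), b=7^-2·(≡1) mod 7; (5|7)=-1, (1|7)=+1; (−1)^{-4·-2·3}·(-1)^-2·(+1)^-4 = +1.
v=3: a=3^19·(≡2), b=3^12·(≡2) mod 3; (2|3)=-1, (2|3)=-1; (−1)^{19·12·1}·(-1)^12·(-1)^19 = -1.
Ram(21489, 23) = {3, 23}; no ℚ_3-point on the conic.

[3, 23]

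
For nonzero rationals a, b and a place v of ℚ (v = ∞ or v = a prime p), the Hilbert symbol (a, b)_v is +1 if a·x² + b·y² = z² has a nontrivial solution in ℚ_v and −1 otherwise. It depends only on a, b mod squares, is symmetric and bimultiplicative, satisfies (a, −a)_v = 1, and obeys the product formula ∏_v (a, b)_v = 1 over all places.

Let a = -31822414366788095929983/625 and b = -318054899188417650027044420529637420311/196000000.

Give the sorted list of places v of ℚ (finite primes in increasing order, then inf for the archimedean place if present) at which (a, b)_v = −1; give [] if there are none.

Mod squares: a ≡ -663, b ≡ -32472159. Check v ∈ {∞, 2, 3, 5, 7, 11, 13, 17, 19, 23, 31, 47}.
v=23: a=23^2·(≡2), b=23^3·(≡22) mod 23; (2|23)=+1, (22|23)=-1; (−1)^{2·3·11}·(+1)^3·(-1)^2 = +1.
v=5: a=5^-4·(≡2), b=5^-6·(≡1) mod 5; (2|5)=-1, (1|5)=+1; (−1)^{-4·-6·2}·(-1)^-6·(+1)^-4 = +1.
v=17: a=17^1·(≡12), b=17^1·(≡7) mod 17; (12|17)=-1, (7|17)=-1; (−1)^{1·1·8}·(-1)^1·(-1)^1 = +1.
v=7: a=7^0·(≡4), b=7^-2·(≡1) mod 7; (4|7)=+1, (1|7)=+1; (−1)^{0·-2·3}·(+1)^-2·(+1)^0 = +1.
v=11: a=11^0·(≡8), b=11^2·(≡8) mod 11; (8|11)=-1, (8|11)=-1; (−1)^{0·2·5}·(-1)^2·(-1)^0 = +1.
v=3: a=3^7·(≡1), b=3^17·(≡1) mod 3; (1|3)=+1, (1|3)=+1; (−1)^{7·17·1}·(+1)^17·(+1)^7 = -1.
v=47: a=47^2·(≡32), b=47^3·(≡37) mod 47; (32|47)=+1, (37|47)=+1; (−1)^{2·3·23}·(+1)^3·(+1)^2 = +1.
v=13: a=13^3·(≡1), b=13^6·(≡5) mod 13; (1|13)=+1, (5|13)=-1; (−1)^{3·6·6}·(+1)^6·(-1)^3 = -1.
v=∞: -663 < 0 and -32472159 < 0  ⇒  (a,b)_∞ = -1.
v=19: a=19^2·(≡12), b=19^3·(≡3) mod 19; (12|19)=-1, (3|19)=-1; (−1)^{2·3·9}·(-1)^3·(-1)^2 = -1.
v=2: v_2(a)=0, v_2(b)=-8; units ≡ 1, 1 (mod 8); ε·ε+αω+βω = 0·0+0·0+-8·0 ≡ 0  ⇒  (a,b)_2 = +1.
v=31: a=31^4·(≡18), b=31^5·(≡10) mod 31; (18|31)=+1, (10|31)=+1; (−1)^{4·5·15}·(+1)^5·(+1)^4 = +1.
(-663, -32472159 / ℚ) ramifies at {3, 13, 19, ∞}: a division algebra.

[3, 13, 19, inf]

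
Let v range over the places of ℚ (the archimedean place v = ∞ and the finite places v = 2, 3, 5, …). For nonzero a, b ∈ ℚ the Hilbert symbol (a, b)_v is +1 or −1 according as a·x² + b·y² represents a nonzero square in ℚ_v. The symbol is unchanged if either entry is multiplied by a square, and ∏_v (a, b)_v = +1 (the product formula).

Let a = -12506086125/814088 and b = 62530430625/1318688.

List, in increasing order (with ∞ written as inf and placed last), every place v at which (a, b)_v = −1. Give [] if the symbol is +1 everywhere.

Mod squares: a ≡ -152490, b ≡ 30498. Check v ∈ {∞, 2, 3, 5, 7, 11, 13, 17, 23, 29}.
v=17: a=17^1·(≡3), b=17^1·(≡8) mod 17; (3|17)=-1, (8|17)=+1; (−1)^{1·1·8}·(-1)^1·(+1)^1 = -1.
v=11: a=11^-2·(≡4), b=11^0·(≡10) mod 11; (4|11)=+1, (10|11)=-1; (−1)^{-2·0·5}·(+1)^0·(-1)^-2 = +1.
v=13: a=13^1·(≡9), b=13^1·(≡2) mod 13; (9|13)=+1, (2|13)=-1; (−1)^{1·1·6}·(+1)^1·(-1)^1 = -1.
v=23: a=23^1·(≡11), b=23^1·(≡7) mod 23; (11|23)=-1, (7|23)=-1; (−1)^{1·1·11}·(-1)^1·(-1)^1 = -1.
v=∞: -152490 < 0 and 30498 > 0  ⇒  (a,b)_∞ = +1.
v=7: a=7^0·(≡3), b=7^-2·(≡3) mod 7; (3|7)=-1, (3|7)=-1; (−1)^{0·-2·3}·(-1)^-2·(-1)^0 = +1.
v=29: a=29^-2·(≡26), b=29^-2·(≡10) mod 29; (26|29)=-1, (10|29)=-1; (−1)^{-2·-2·14}·(-1)^-2·(-1)^-2 = +1.
v=2: v_2(a)=-3, v_2(b)=-5; units ≡ 3, 1 (mod 8); ε·ε+αω+βω = 1·0+-3·0+-5·1 ≡ 1  ⇒  (a,b)_2 = -1.
v=5: a=5^3·(≡2), b=5^4·(≡3) mod 5; (2|5)=-1, (3|5)=-1; (−1)^{3·4·2}·(-1)^4·(-1)^3 = -1.
v=3: a=3^9·(≡2), b=3^9·(≡2) mod 3; (2|3)=-1, (2|3)=-1; (−1)^{9·9·1}·(-1)^9·(-1)^9 = -1.
(-152490, 30498 / ℚ) ramifies at {2, 3, 5, 13, 17, 23}: a division algebra.

[2, 3, 5, 13, 17, 23]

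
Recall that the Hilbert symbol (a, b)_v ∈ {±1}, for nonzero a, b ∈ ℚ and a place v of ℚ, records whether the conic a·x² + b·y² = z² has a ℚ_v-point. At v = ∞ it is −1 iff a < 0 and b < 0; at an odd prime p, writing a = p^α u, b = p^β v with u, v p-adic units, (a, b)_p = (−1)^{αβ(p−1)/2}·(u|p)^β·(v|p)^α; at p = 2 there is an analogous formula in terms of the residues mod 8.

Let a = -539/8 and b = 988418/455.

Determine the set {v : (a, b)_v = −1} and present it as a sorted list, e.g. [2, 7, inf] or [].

Mod squares: a ≡ -22, b ≡ 910. Check v ∈ {∞, 2, 5, 7, 11, 13, 19, 37}.
v=∞: -22 < 0 and 910 > 0  ⇒  (a,b)_∞ = +1.
v=5: a=5^0·(≡2), b=5^-1·(≡3) mod 5; (2|5)=-1, (3|5)=-1; (−1)^{0·-1·2}·(-1)^-1·(-1)^0 = -1.
v=19: a=19^0·(≡11), b=19^2·(≡17) mod 19; (11|19)=+1, (17|19)=+1; (−1)^{0·2·9}·(+1)^2·(+1)^0 = +1.
v=2: v_2(a)=-3, v_2(b)=1; units ≡ 5, 7 (mod 8); ε·ε+αω+βω = 0·1+-3·0+1·1 ≡ 1  ⇒  (a,b)_2 = -1.
v=7: a=7^2·(≡3), b=7^-1·(≡2) mod 7; (3|7)=-1, (2|7)=+1; (−1)^{2·-1·3}·(-1)^-1·(+1)^2 = -1.
v=37: a=37^0·(≡2), b=37^2·(≡32) mod 37; (2|37)=-1, (32|37)=-1; (−1)^{0·2·18}·(-1)^2·(-1)^0 = +1.
v=13: a=13^0·(≡9), b=13^-1·(≡6) mod 13; (9|13)=+1, (6|13)=-1; (−1)^{0·-1·6}·(+1)^-1·(-1)^0 = +1.
v=11: a=11^1·(≡9), b=11^0·(≡6) mod 11; (9|11)=+1, (6|11)=-1; (−1)^{1·0·5}·(+1)^0·(-1)^1 = -1.
|Ram(-22, 910)| = 4, even; anisotropic at {2, 5, 7, 11}.

[2, 5, 7, 11]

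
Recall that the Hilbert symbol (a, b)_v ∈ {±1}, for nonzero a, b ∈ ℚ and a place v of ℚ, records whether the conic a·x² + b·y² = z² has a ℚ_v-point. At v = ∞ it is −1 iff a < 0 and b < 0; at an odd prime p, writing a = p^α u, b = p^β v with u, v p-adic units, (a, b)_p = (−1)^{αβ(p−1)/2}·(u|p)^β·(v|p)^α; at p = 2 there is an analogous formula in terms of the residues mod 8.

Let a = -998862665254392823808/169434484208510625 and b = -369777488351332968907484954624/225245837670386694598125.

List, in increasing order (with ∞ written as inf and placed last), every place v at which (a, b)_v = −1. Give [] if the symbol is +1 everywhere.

[2, 7, 13, inf]

Mod squares: a ≡ -6409, b ≡ -5642. Check v ∈ {∞, 2, 3, 5, 7, 11, 13, 17, 19, 29, 31}.
v=31: a=31^2·(≡14), b=31^3·(≡9) mod 31; (14|31)=+1, (9|31)=+1; (−1)^{2·3·15}·(+1)^3·(+1)^2 = +1.
v=13: a=13^-1·(≡4), b=13^-3·(≡7) mod 13; (4|13)=+1, (7|13)=-1; (−1)^{-1·-3·6}·(+1)^-3·(-1)^-1 = -1.
v=5: a=5^-4·(≡1), b=5^-4·(≡3) mod 5; (1|5)=+1, (3|5)=-1; (−1)^{-4·-4·2}·(+1)^-4·(-1)^-4 = +1.
v=3: a=3^-8·(≡2), b=3^-20·(≡1) mod 3; (2|3)=-1, (1|3)=+1; (−1)^{-8·-20·1}·(-1)^-20·(+1)^-8 = +1.
v=∞: -6409 < 0 and -5642 < 0  ⇒  (a,b)_∞ = -1.
v=17: a=17^1·(≡7), b=17^2·(≡15) mod 17; (7|17)=-1, (15|17)=+1; (−1)^{1·2·8}·(-1)^2·(+1)^1 = +1.
v=2: v_2(a)=32, v_2(b)=43; units ≡ 7, 3 (mod 8); ε·ε+αω+βω = 1·1+32·1+43·0 ≡ 1  ⇒  (a,b)_2 = -1.
v=29: a=29^-3·(≡19), b=29^0·(≡23) mod 29; (19|29)=-1, (23|29)=+1; (−1)^{-3·0·14}·(-1)^0·(+1)^-3 = +1.
v=19: a=19^-4·(≡14), b=19^-6·(≡1) mod 19; (14|19)=-1, (1|19)=+1; (−1)^{-4·-6·9}·(-1)^-6·(+1)^-4 = +1.
v=7: a=7^6·(≡6), b=7^9·(≡5) mod 7; (6|7)=-1, (5|7)=-1; (−1)^{6·9·3}·(-1)^9·(-1)^6 = -1.
v=11: a=11^2·(≡9), b=11^2·(≡1) mod 11; (9|11)=+1, (1|11)=+1; (−1)^{2·2·5}·(+1)^2·(+1)^2 = +1.
(-6409, -5642 / ℚ) ramifies at {2, 7, 13, ∞}: a division algebra.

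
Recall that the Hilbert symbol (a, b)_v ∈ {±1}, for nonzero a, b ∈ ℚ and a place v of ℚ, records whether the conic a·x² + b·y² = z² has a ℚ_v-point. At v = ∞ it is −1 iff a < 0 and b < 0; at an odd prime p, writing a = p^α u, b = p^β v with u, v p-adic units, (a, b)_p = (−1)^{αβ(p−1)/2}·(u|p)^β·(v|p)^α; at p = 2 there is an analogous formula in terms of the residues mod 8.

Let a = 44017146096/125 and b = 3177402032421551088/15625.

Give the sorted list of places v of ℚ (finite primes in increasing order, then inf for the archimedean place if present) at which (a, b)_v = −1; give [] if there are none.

(a, b) ≡ (1155, 7) mod (ℚ^×)²; places V = {2, 3, 5, 7, 11, 17, 29, ∞}.
(a,b)_5: α=-3, u≡1; β=-6, v≡3 (mod 5); (1|5)=+1, (3|5)=-1; sign (−1)^0·+1^-6·-1^-3 = -1.
(a,b)_2: α=4, β=4; u≡3, v≡7 (mod 8); ε(u)ε(v)=1·1, αω(v)=4·0, βω(u)=4·1; sum ≡ 1  ⇒  -1.
(a,b)_3: α=1, u≡1; β=4, v≡1 (mod 3); (1|3)=+1, (1|3)=+1; sign (−1)^0·+1^4·+1^1 = +1.
(a,b)_∞: sgn(1155)=+, sgn(7)=+, so +1.
(a,b)_7: α=3, u≡1; β=3, v≡1 (mod 7); (1|7)=+1, (1|7)=+1; sign (−1)^1·+1^3·+1^3 = -1.
(a,b)_11: α=1, u≡8; β=2, v≡7 (mod 11); (8|11)=-1, (7|11)=-1; sign (−1)^0·-1^2·-1^1 = -1.
(a,b)_29: α=2, u≡13; β=4, v≡6 (mod 29); (13|29)=+1, (6|29)=+1; sign (−1)^0·+1^4·+1^2 = +1.
(a,b)_17: α=2, u≡4; β=4, v≡3 (mod 17); (4|17)=+1, (3|17)=-1; sign (−1)^0·+1^4·-1^2 = +1.
|Ram(1155, 7)| = 4, even; anisotropic at {2, 5, 7, 11}.

[2, 5, 7, 11]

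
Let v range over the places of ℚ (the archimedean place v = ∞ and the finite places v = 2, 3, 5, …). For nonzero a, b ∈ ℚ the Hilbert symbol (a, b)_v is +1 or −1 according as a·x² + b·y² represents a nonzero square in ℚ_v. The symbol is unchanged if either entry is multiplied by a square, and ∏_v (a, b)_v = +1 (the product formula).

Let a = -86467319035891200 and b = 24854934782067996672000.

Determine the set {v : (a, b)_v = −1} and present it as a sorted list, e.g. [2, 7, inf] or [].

Mod squares: a ≡ -638, b ≡ 25789555. Check v ∈ {∞, 2, 3, 5, 11, 19, 23, 29, 37}.
v=29: a=29^1·(≡24), b=29^1·(≡27) mod 29; (24|29)=+1, (27|29)=-1; (−1)^{1·1·14}·(+1)^1·(-1)^1 = -1.
v=11: a=11^1·(≡2), b=11^1·(≡5) mod 11; (2|11)=-1, (5|11)=+1; (−1)^{1·1·5}·(-1)^1·(+1)^1 = +1.
v=3: a=3^4·(≡1), b=3^2·(≡1) mod 3; (1|3)=+1, (1|3)=+1; (−1)^{4·2·1}·(+1)^2·(+1)^4 = +1.
v=2: v_2(a)=9, v_2(b)=14; units ≡ 1, 3 (mod 8); ε·ε+αω+βω = 0·1+9·1+14·0 ≡ 1  ⇒  (a,b)_2 = -1.
v=5: a=5^2·(≡2), b=5^3·(≡1) mod 5; (2|5)=-1, (1|5)=+1; (−1)^{2·3·2}·(-1)^3·(+1)^2 = -1.
v=19: a=19^2·(≡18), b=19^3·(≡7) mod 19; (18|19)=-1, (7|19)=+1; (−1)^{2·3·9}·(-1)^3·(+1)^2 = -1.
v=23: a=23^2·(≡6), b=23^3·(≡1) mod 23; (6|23)=+1, (1|23)=+1; (−1)^{2·3·11}·(+1)^3·(+1)^2 = +1.
v=37: a=37^2·(≡16), b=37^3·(≡26) mod 37; (16|37)=+1, (26|37)=+1; (−1)^{2·3·18}·(+1)^3·(+1)^2 = +1.
v=∞: -638 < 0 and 25789555 > 0  ⇒  (a,b)_∞ = +1.
(-638, 25789555 / ℚ) ramifies at {2, 5, 19, 29}: a division algebra.

[2, 5, 19, 29]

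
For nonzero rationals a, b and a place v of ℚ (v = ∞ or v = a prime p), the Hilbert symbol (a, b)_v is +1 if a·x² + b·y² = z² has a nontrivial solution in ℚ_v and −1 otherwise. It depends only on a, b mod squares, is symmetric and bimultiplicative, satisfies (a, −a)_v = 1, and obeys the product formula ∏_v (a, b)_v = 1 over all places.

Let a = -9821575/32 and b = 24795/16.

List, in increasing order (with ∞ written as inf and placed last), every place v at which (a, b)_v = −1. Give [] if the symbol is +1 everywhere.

(a, b) ≡ (-785726, 2755) mod (ℚ^×)²; places V = {2, 3, 5, 19, 23, 29, 31, ∞}.
(a,b)_3: α=0, u≡1; β=2, v≡1 (mod 3); (1|3)=+1, (1|3)=+1; sign (−1)^0·+1^2·+1^0 = +1.
(a,b)_∞: sgn(-785726)=−, sgn(2755)=+, so +1.
(a,b)_2: α=-5, β=-4; u≡1, v≡3 (mod 8); ε(u)ε(v)=0·1, αω(v)=-5·1, βω(u)=-4·0; sum ≡ 1  ⇒  -1.
(a,b)_31: α=1, u≡26; β=0, v≡21 (mod 31); (26|31)=-1, (21|31)=-1; sign (−1)^0·-1^0·-1^1 = -1.
(a,b)_23: α=1, u≡12; β=0, v≡13 (mod 23); (12|23)=+1, (13|23)=+1; sign (−1)^0·+1^0·+1^1 = +1.
(a,b)_5: α=2, u≡1; β=1, v≡4 (mod 5); (1|5)=+1, (4|5)=+1; sign (−1)^0·+1^1·+1^2 = +1.
(a,b)_19: α=1, u≡5; β=1, v≡2 (mod 19); (5|19)=+1, (2|19)=-1; sign (−1)^1·+1^1·-1^1 = +1.
(a,b)_29: α=1, u≡15; β=1, v≡19 (mod 29); (15|29)=-1, (19|29)=-1; sign (−1)^0·-1^1·-1^1 = +1.
|Ram(-785726, 2755)| = 2, even; anisotropic at {2, 31}.

[2, 31]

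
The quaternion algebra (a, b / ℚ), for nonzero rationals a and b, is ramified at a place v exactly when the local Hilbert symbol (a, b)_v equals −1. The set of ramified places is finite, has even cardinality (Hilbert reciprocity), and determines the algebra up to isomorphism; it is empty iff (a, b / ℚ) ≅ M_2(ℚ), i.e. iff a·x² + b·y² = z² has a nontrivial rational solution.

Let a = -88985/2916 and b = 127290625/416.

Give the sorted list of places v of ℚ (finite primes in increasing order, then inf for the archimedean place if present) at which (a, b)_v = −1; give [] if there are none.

(a, b) ≡ (-65, 10010) mod (ℚ^×)²; places V = {2, 3, 5, 7, 11, 13, 23, 37, ∞}.
(a,b)_37: α=2, u≡4; β=0, v≡13 (mod 37); (4|37)=+1, (13|37)=-1; sign (−1)^0·+1^0·-1^2 = +1.
(a,b)_3: α=-6, u≡1; β=0, v≡2 (mod 3); (1|3)=+1, (2|3)=-1; sign (−1)^0·+1^0·-1^-6 = +1.
(a,b)_2: α=-2, β=-5; u≡7, v≡5 (mod 8); ε(u)ε(v)=1·0, αω(v)=-2·1, βω(u)=-5·0; sum ≡ 0  ⇒  +1.
(a,b)_7: α=0, u≡5; β=1, v≡2 (mod 7); (5|7)=-1, (2|7)=+1; sign (−1)^0·-1^1·+1^0 = -1.
(a,b)_13: α=1, u≡8; β=-1, v≡12 (mod 13); (8|13)=-1, (12|13)=+1; sign (−1)^0·-1^-1·+1^1 = -1.
(a,b)_∞: sgn(-65)=−, sgn(10010)=+, so +1.
(a,b)_5: α=1, u≡3; β=5, v≡3 (mod 5); (3|5)=-1, (3|5)=-1; sign (−1)^0·-1^5·-1^1 = +1.
(a,b)_11: α=0, u≡5; β=1, v≡2 (mod 11); (5|11)=+1, (2|11)=-1; sign (−1)^0·+1^1·-1^0 = +1.
(a,b)_23: α=0, u≡18; β=2, v≡11 (mod 23); (18|23)=+1, (11|23)=-1; sign (−1)^0·+1^2·-1^0 = +1.
|Ram(-65, 10010)| = 2, even; anisotropic at {7, 13}.

[7, 13]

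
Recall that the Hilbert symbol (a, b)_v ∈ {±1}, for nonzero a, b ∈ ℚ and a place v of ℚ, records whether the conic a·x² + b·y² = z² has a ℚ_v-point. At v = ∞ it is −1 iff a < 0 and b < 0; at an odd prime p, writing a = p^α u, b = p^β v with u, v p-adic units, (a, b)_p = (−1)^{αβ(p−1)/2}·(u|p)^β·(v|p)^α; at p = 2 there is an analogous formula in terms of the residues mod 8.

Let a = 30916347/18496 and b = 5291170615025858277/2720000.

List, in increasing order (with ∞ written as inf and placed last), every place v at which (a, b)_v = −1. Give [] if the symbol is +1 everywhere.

(a, b) ≡ (483, 46189) mod (ℚ^×)²; places V = {2, 3, 5, 7, 11, 13, 17, 19, 23, 31, ∞}.
(a,b)_19: α=0, u≡13; β=1, v≡8 (mod 19); (13|19)=-1, (8|19)=-1; sign (−1)^0·-1^1·-1^0 = -1.
(a,b)_17: α=-2, u≡10; β=-1, v≡12 (mod 17); (10|17)=-1, (12|17)=-1; sign (−1)^0·-1^-1·-1^-2 = -1.
(a,b)_5: α=0, u≡2; β=-4, v≡1 (mod 5); (2|5)=-1, (1|5)=+1; sign (−1)^0·-1^-4·+1^0 = +1.
(a,b)_3: α=1, u≡2; β=4, v≡1 (mod 3); (2|3)=-1, (1|3)=+1; sign (−1)^0·-1^4·+1^1 = +1.
(a,b)_2: α=-6, β=-8; u≡3, v≡5 (mod 8); ε(u)ε(v)=1·0, αω(v)=-6·1, βω(u)=-8·1; sum ≡ 0  ⇒  +1.
(a,b)_∞: sgn(483)=+, sgn(46189)=+, so +1.
(a,b)_31: α=0, u≡7; β=2, v≡17 (mod 31); (7|31)=+1, (17|31)=-1; sign (−1)^0·+1^2·-1^0 = +1.
(a,b)_7: α=1, u≡3; β=0, v≡5 (mod 7); (3|7)=-1, (5|7)=-1; sign (−1)^0·-1^0·-1^1 = -1.
(a,b)_11: α=2, u≡2; β=1, v≡7 (mod 11); (2|11)=-1, (7|11)=-1; sign (−1)^0·-1^1·-1^2 = -1.
(a,b)_23: α=3, u≡20; β=6, v≡20 (mod 23); (20|23)=-1, (20|23)=-1; sign (−1)^0·-1^6·-1^3 = -1.
(a,b)_13: α=0, u≡2; β=3, v≡1 (mod 13); (2|13)=-1, (1|13)=+1; sign (−1)^0·-1^3·+1^0 = -1.
Ram(483, 46189) = {7, 11, 13, 17, 19, 23}; no ℚ_7-point on the conic.

[7, 11, 13, 17, 19, 23]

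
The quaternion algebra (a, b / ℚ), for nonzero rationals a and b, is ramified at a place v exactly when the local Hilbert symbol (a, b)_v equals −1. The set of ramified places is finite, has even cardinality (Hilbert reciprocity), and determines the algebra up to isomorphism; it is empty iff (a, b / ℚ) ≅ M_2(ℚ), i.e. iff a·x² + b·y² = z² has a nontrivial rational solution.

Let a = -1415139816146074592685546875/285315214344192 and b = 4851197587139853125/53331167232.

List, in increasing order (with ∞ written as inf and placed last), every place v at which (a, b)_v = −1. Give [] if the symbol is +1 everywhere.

Mod squares: a ≡ -1798, b ≡ 2903770. Check v ∈ {∞, 2, 3, 5, 7, 11, 17, 19, 23, 29, 31}.
v=7: a=7^0·(≡2), b=7^-2·(≡2) mod 7; (2|7)=+1, (2|7)=+1; (−1)^{0·-2·3}·(+1)^-2·(+1)^0 = +1.
v=17: a=17^8·(≡15), b=17^5·(≡12) mod 17; (15|17)=+1, (12|17)=-1; (−1)^{8·5·8}·(+1)^5·(-1)^8 = +1.
v=31: a=31^1·(≡25), b=31^1·(≡16) mod 31; (25|31)=+1, (16|31)=+1; (−1)^{1·1·15}·(+1)^1·(+1)^1 = -1.
v=3: a=3^-12·(≡2), b=3^-12·(≡1) mod 3; (2|3)=-1, (1|3)=+1; (−1)^{-12·-12·1}·(-1)^-12·(+1)^-12 = +1.
v=∞: -1798 < 0 and 2903770 > 0  ⇒  (a,b)_∞ = +1.
v=5: a=5^10·(≡2), b=5^5·(≡4) mod 5; (2|5)=-1, (4|5)=+1; (−1)^{10·5·2}·(-1)^5·(+1)^10 = -1.
v=19: a=19^2·(≡5), b=19^1·(≡15) mod 19; (5|19)=+1, (15|19)=-1; (−1)^{2·1·9}·(+1)^1·(-1)^2 = +1.
v=11: a=11^2·(≡2), b=11^2·(≡1) mod 11; (2|11)=-1, (1|11)=+1; (−1)^{2·2·5}·(-1)^2·(+1)^2 = +1.
v=29: a=29^1·(≡4), b=29^1·(≡20) mod 29; (4|29)=+1, (20|29)=+1; (−1)^{1·1·14}·(+1)^1·(+1)^1 = +1.
v=2: v_2(a)=-29, v_2(b)=-11; units ≡ 5, 5 (mod 8); ε·ε+αω+βω = 0·0+-29·1+-11·1 ≡ 0  ⇒  (a,b)_2 = +1.
v=23: a=23^2·(≡11), b=23^2·(≡14) mod 23; (11|23)=-1, (14|23)=-1; (−1)^{2·2·11}·(-1)^2·(-1)^2 = +1.
|Ram(-1798, 2903770)| = 2, even; anisotropic at {5, 31}.

[5, 31]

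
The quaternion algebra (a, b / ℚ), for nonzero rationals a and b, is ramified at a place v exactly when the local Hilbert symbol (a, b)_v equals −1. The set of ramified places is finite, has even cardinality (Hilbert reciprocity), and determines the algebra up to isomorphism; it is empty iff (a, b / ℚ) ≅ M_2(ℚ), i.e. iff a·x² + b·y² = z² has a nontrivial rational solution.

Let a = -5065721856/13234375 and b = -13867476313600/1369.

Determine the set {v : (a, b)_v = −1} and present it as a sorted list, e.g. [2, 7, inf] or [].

Mod squares: a ≡ -5278, b ≡ -2166793174. Check v ∈ {∞, 2, 3, 5, 7, 11, 13, 17, 19, 29, 31, 37, 41}.
v=7: a=7^-1·(≡4), b=7^1·(≡4) mod 7; (4|7)=+1, (4|7)=+1; (−1)^{-1·1·3}·(+1)^1·(+1)^-1 = -1.
v=∞: -5278 < 0 and -2166793174 < 0  ⇒  (a,b)_∞ = -1.
v=13: a=13^1·(≡10), b=13^1·(≡8) mod 13; (10|13)=+1, (8|13)=-1; (−1)^{1·1·6}·(+1)^1·(-1)^1 = -1.
v=5: a=5^-6·(≡2), b=5^2·(≡4) mod 5; (2|5)=-1, (4|5)=+1; (−1)^{-6·2·2}·(-1)^2·(+1)^-6 = +1.
v=29: a=29^1·(≡2), b=29^1·(≡21) mod 29; (2|29)=-1, (21|29)=-1; (−1)^{1·1·14}·(-1)^1·(-1)^1 = +1.
v=3: a=3^8·(≡2), b=3^0·(≡2) mod 3; (2|3)=-1, (2|3)=-1; (−1)^{8·0·1}·(-1)^0·(-1)^8 = +1.
v=37: a=37^0·(≡8), b=37^-2·(≡25) mod 37; (8|37)=-1, (25|37)=+1; (−1)^{0·-2·18}·(-1)^-2·(+1)^0 = +1.
v=2: v_2(a)=11, v_2(b)=9; units ≡ 1, 5 (mod 8); ε·ε+αω+βω = 0·0+11·1+9·0 ≡ 1  ⇒  (a,b)_2 = -1.
v=31: a=31^0·(≡11), b=31^1·(≡2) mod 31; (11|31)=-1, (2|31)=+1; (−1)^{0·1·15}·(-1)^1·(+1)^0 = -1.
v=41: a=41^0·(≡29), b=41^1·(≡35) mod 41; (29|41)=-1, (35|41)=-1; (−1)^{0·1·20}·(-1)^1·(-1)^0 = -1.
v=19: a=19^0·(≡4), b=19^1·(≡9) mod 19; (4|19)=+1, (9|19)=+1; (−1)^{0·1·9}·(+1)^1·(+1)^0 = +1.
v=17: a=17^0·(≡13), b=17^1·(≡4) mod 17; (13|17)=+1, (4|17)=+1; (−1)^{0·1·8}·(+1)^1·(+1)^0 = +1.
v=11: a=11^-2·(≡7), b=11^0·(≡5) mod 11; (7|11)=-1, (5|11)=+1; (−1)^{-2·0·5}·(-1)^0·(+1)^-2 = +1.
|Ram(-5278, -2166793174)| = 6, even; anisotropic at {2, 7, 13, 31, 41, ∞}.

[2, 7, 13, 31, 41, inf]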